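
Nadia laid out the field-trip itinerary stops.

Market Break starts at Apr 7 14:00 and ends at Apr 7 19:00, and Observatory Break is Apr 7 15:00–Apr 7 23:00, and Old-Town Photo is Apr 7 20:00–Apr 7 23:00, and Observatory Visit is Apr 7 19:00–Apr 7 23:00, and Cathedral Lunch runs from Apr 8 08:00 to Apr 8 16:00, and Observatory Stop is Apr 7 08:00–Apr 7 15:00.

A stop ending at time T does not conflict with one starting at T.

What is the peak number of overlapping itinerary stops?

3

Walk through starts and ends in time order (an end at T is processed before a start at T):
Apr 7 08:00 start Observatory Stop → 1
Apr 7 14:00 start Market Break → 2
Apr 7 15:00 end Observatory Stop → 1
Apr 7 15:00 start Observatory Break → 2
Apr 7 19:00 end Market Break → 1
Apr 7 19:00 start Observatory Visit → 2
Apr 7 20:00 start Old-Town Photo → 3
Apr 7 23:00 end Observatory Break → 2
Apr 7 23:00 end Observatory Visit → 1
Apr 7 23:00 end Old-Town Photo → 0
Apr 8 08:00 start Cathedral Lunch → 1
Apr 8 16:00 end Cathedral Lunch → 0
Peak is 3, at Apr 7 20:00 (Observatory Break, Observatory Visit, Old-Town Photo).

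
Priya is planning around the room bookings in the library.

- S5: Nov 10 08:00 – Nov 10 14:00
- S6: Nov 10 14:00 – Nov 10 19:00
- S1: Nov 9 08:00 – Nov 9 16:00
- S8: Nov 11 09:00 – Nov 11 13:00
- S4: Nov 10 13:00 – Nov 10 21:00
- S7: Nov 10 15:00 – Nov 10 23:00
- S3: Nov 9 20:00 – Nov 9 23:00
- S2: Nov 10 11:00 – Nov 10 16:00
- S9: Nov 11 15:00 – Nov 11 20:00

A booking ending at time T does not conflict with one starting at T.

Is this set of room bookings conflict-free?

No

Sorted by start: S1, S3, S5, S2, S4, S6, S7, S8, S9.
S3 starts after S1 ends — done with S1.
S5 starts after S3 ends — done with S3.
S2 starts before S5 ends → S5 and S2 overlap.
That's a conflict, so the schedule is not conflict-free.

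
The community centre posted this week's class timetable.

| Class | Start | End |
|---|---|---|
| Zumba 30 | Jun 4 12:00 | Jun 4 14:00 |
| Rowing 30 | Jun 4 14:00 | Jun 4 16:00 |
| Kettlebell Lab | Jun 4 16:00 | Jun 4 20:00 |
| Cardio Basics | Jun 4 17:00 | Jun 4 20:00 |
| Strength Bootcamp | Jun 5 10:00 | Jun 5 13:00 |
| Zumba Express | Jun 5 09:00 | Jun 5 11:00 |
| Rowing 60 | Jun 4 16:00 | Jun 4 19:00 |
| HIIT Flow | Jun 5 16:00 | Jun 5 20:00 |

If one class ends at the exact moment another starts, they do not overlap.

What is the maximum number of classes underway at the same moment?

Sort all start/end points and keep a running count:
Jun 4 12:00 start Zumba 30 → 1
Jun 4 14:00 end Zumba 30 → 0
Jun 4 14:00 start Rowing 30 → 1
Jun 4 16:00 end Rowing 30 → 0
Jun 4 16:00 start Kettlebell Lab → 1
Jun 4 16:00 start Rowing 60 → 2
Jun 4 17:00 start Cardio Basics → 3
Jun 4 19:00 end Rowing 60 → 2
Jun 4 20:00 end Cardio Basics → 1
Jun 4 20:00 end Kettlebell Lab → 0
Jun 5 09:00 start Zumba Express → 1
Jun 5 10:00 start Strength Bootcamp → 2
Jun 5 11:00 end Zumba Express → 1
Jun 5 13:00 end Strength Bootcamp → 0
Jun 5 16:00 start HIIT Flow → 1
Jun 5 20:00 end HIIT Flow → 0
Peak is 3, at Jun 4 17:00 (Cardio Basics, Kettlebell Lab, Rowing 60).

3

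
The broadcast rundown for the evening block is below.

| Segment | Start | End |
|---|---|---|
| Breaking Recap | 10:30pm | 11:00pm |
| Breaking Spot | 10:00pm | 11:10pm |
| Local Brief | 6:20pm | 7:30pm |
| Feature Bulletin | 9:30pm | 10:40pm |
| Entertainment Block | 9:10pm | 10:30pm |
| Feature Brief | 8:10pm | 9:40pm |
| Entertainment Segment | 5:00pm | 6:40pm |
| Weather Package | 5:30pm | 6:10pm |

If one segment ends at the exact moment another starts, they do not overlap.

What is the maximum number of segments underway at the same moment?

Walk through starts and ends in time order (an end at T is processed before a start at T):
5:00pm start Entertainment Segment → 1
5:30pm start Weather Package → 2
6:10pm end Weather Package → 1
6:20pm start Local Brief → 2
6:40pm end Entertainment Segment → 1
7:30pm end Local Brief → 0
8:10pm start Feature Brief → 1
9:10pm start Entertainment Block → 2
9:30pm start Feature Bulletin → 3
9:40pm end Feature Brief → 2
10:00pm start Breaking Spot → 3
10:30pm end Entertainment Block → 2
10:30pm start Breaking Recap → 3
10:40pm end Feature Bulletin → 2
11:00pm end Breaking Recap → 1
11:10pm end Breaking Spot → 0
Peak is 3, at 9:30pm (Entertainment Block, Feature Brief, Feature Bulletin).

3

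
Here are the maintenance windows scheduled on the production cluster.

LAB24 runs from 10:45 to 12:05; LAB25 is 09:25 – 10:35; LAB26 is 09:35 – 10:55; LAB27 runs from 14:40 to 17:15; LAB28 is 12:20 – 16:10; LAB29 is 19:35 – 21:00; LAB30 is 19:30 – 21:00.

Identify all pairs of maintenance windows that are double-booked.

Two intervals overlap when each starts before the other ends.
Sorted by start: LAB25, LAB26, LAB24, LAB28, LAB27, LAB30, LAB29.
LAB26 starts before LAB25 ends → LAB25 and LAB26 overlap.
LAB24 starts after LAB25 ends; LAB25 is clear from here.
LAB24 starts before LAB26 ends → LAB26 and LAB24 overlap.
LAB28 starts after LAB26 ends; LAB26 is clear from here.
LAB28 starts after LAB24 ends; LAB24 is clear from here.
LAB27 starts before LAB28 ends → LAB28 and LAB27 overlap.
LAB30 starts after LAB28 ends; LAB28 is clear from here.
LAB30 starts after LAB27 ends; LAB27 is clear from here.
LAB29 starts before LAB30 ends → LAB30 and LAB29 overlap.

LAB24 & LAB26, LAB25 & LAB26, LAB27 & LAB28, LAB29 & LAB30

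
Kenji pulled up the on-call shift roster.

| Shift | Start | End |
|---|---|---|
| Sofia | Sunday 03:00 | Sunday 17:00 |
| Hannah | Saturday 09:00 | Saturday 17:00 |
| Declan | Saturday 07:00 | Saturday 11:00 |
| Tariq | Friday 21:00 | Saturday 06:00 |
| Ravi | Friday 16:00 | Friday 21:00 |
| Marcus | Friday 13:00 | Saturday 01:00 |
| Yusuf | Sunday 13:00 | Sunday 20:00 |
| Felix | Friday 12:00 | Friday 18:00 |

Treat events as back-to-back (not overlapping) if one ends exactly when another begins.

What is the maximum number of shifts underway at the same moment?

3

Walk through starts and ends in time order (an end at T is processed before a start at T):
Friday 12:00 start Felix → 1
Friday 13:00 start Marcus → 2
Friday 16:00 start Ravi → 3
Friday 18:00 end Felix → 2
Friday 21:00 end Ravi → 1
Friday 21:00 start Tariq → 2
Saturday 01:00 end Marcus → 1
Saturday 06:00 end Tariq → 0
Saturday 07:00 start Declan → 1
Saturday 09:00 start Hannah → 2
Saturday 11:00 end Declan → 1
Saturday 17:00 end Hannah → 0
Sunday 03:00 start Sofia → 1
Sunday 13:00 start Yusuf → 2
Sunday 17:00 end Sofia → 1
Sunday 20:00 end Yusuf → 0
Peak is 3, at Friday 16:00 (Felix, Marcus, Ravi).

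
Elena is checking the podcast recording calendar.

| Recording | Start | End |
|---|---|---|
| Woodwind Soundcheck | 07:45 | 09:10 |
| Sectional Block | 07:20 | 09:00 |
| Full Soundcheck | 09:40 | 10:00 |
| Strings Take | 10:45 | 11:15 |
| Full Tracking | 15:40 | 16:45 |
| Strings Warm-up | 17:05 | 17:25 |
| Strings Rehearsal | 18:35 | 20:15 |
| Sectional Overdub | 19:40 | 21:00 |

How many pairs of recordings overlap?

Check each pair: they overlap iff neither finishes before the other starts.
Sorted by start: Sectional Block, Woodwind Soundcheck, Full Soundcheck, Strings Take, Full Tracking, Strings Warm-up, Strings Rehearsal, Sectional Overdub.
Woodwind Soundcheck starts before Sectional Block ends → Sectional Block and Woodwind Soundcheck overlap.
Full Soundcheck starts after Sectional Block ends — done with Sectional Block.
Full Soundcheck starts after Woodwind Soundcheck ends — done with Woodwind Soundcheck.
Strings Take starts after Full Soundcheck ends — done with Full Soundcheck.
Full Tracking starts after Strings Take ends — done with Strings Take.
Strings Warm-up starts after Full Tracking ends — done with Full Tracking.
Strings Rehearsal starts after Strings Warm-up ends — done with Strings Warm-up.
Sectional Overdub starts before Strings Rehearsal ends → Strings Rehearsal and Sectional Overdub overlap.
Overlapping pairs: Sectional Block & Woodwind Soundcheck, Sectional Overdub & Strings Rehearsal — 2 in total.

2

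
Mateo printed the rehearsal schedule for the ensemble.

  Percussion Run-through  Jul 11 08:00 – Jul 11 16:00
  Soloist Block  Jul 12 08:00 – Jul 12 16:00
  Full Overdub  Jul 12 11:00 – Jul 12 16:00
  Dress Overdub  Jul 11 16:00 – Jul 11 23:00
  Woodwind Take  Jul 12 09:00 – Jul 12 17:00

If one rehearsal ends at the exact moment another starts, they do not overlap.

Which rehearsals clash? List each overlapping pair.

Full Overdub & Soloist Block, Full Overdub & Woodwind Take, Soloist Block & Woodwind Take

Sorted by start: Percussion Run-through, Dress Overdub, Soloist Block, Woodwind Take, Full Overdub.
Dress Overdub starts exactly when Percussion Run-through ends (back-to-back, no overlap) — done with Percussion Run-through.
Soloist Block starts after Dress Overdub ends — done with Dress Overdub.
Woodwind Take starts before Soloist Block ends → Soloist Block and Woodwind Take overlap.
Full Overdub starts before Soloist Block ends → Soloist Block and Full Overdub overlap.
Full Overdub starts before Woodwind Take ends → Woodwind Take and Full Overdub overlap.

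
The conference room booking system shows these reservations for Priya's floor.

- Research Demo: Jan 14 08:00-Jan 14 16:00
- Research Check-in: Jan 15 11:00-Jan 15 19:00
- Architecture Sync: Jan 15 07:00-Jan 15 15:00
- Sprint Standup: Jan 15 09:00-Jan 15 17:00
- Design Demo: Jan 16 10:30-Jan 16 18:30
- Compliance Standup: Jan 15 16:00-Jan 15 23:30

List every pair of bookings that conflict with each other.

Architecture Sync & Research Check-in, Architecture Sync & Sprint Standup, Compliance Standup & Research Check-in, Compliance Standup & Sprint Standup, Research Check-in & Sprint Standup

Sorted by start: Research Demo, Architecture Sync, Sprint Standup, Research Check-in, Compliance Standup, Design Demo.
Architecture Sync starts after Research Demo ends, so nothing later overlaps Research Demo either.
Sprint Standup starts before Architecture Sync ends → Architecture Sync and Sprint Standup overlap.
Research Check-in starts before Architecture Sync ends → Architecture Sync and Research Check-in overlap.
Compliance Standup starts after Architecture Sync ends, so nothing later overlaps Architecture Sync either.
Research Check-in starts before Sprint Standup ends → Sprint Standup and Research Check-in overlap.
Compliance Standup starts before Sprint Standup ends → Sprint Standup and Compliance Standup overlap.
Design Demo starts after Sprint Standup ends.
Compliance Standup starts before Research Check-in ends → Research Check-in and Compliance Standup overlap.
Design Demo starts after Research Check-in ends.
Design Demo starts after Compliance Standup ends.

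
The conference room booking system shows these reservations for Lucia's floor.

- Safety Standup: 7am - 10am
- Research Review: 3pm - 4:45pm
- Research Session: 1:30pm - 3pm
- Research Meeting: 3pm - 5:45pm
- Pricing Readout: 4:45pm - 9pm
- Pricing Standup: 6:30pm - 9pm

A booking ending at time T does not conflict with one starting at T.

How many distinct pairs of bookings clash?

3

Sorted by start: Safety Standup, Research Session, Research Review, Research Meeting, Pricing Readout, Pricing Standup.
Research Session starts after Safety Standup ends; Safety Standup is clear from here.
Research Review starts exactly when Research Session ends (back-to-back, no overlap); Research Session is clear from here.
Research Meeting starts before Research Review ends → Research Review and Research Meeting overlap.
Pricing Readout starts exactly when Research Review ends (back-to-back, no overlap); Research Review is clear from here.
Pricing Readout starts before Research Meeting ends → Research Meeting and Pricing Readout overlap.
Pricing Standup starts after Research Meeting ends.
Pricing Standup starts before Pricing Readout ends → Pricing Readout and Pricing Standup overlap.
Overlapping pairs: Pricing Readout & Pricing Standup, Pricing Readout & Research Meeting, Research Meeting & Research Review — 3 in total.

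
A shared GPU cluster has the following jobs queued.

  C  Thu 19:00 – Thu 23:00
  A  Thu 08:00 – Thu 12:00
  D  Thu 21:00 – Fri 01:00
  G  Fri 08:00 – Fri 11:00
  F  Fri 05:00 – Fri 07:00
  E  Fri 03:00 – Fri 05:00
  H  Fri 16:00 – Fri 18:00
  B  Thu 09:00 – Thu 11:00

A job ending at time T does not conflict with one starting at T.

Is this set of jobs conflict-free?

No

Two intervals overlap when each starts before the other ends.
Sorted by start: A, B, C, D, E, F, G, H.
B starts before A ends → A and B overlap.
That's a conflict, so the schedule is not conflict-free.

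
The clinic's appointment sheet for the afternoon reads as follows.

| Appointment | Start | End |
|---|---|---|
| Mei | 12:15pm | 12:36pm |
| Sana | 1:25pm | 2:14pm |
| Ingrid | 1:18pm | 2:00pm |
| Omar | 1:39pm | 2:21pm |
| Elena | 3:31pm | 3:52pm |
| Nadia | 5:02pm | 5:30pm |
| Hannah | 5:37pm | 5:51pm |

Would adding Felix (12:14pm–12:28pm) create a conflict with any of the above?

Yes — it overlaps Mei

Mei: starts 12:15pm before Felix ends 12:28pm, and ends 12:36pm after Felix starts 12:14pm → overlap.
Ingrid: starts 1:18pm at or after Felix ends 12:28pm → clear.
Sana: starts 1:25pm at or after Felix ends 12:28pm → clear.
Omar: starts 1:39pm at or after Felix ends 12:28pm → clear.
Elena: starts 3:31pm at or after Felix ends 12:28pm → clear.
Nadia: starts 5:02pm at or after Felix ends 12:28pm → clear.
Hannah: starts 5:37pm at or after Felix ends 12:28pm → clear.
Felix overlaps Mei.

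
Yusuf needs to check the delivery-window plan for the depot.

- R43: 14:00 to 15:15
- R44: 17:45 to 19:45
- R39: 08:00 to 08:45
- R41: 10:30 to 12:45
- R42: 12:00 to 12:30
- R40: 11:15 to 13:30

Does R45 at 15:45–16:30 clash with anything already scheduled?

R39: ends 08:45 at or before R45 starts 15:45 → clear.
R41: ends 12:45 at or before R45 starts 15:45 → clear.
R40: ends 13:30 at or before R45 starts 15:45 → clear.
R42: ends 12:30 at or before R45 starts 15:45 → clear.
R43: ends 15:15 at or before R45 starts 15:45 → clear.
R44: starts 17:45 at or after R45 ends 16:30 → clear.

No — it doesn't clash with anything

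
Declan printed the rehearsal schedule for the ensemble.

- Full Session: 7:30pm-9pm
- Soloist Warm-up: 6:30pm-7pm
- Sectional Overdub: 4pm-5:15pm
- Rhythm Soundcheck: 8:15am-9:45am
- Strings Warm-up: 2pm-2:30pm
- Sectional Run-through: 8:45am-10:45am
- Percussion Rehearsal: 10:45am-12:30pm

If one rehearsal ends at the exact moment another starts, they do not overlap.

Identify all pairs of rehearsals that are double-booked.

Sorted by start: Rhythm Soundcheck, Sectional Run-through, Percussion Rehearsal, Strings Warm-up, Sectional Overdub, Soloist Warm-up, Full Session.
Sectional Run-through starts before Rhythm Soundcheck ends → Rhythm Soundcheck and Sectional Run-through overlap.
Percussion Rehearsal starts after Rhythm Soundcheck ends; Rhythm Soundcheck is clear from here.
Percussion Rehearsal starts exactly when Sectional Run-through ends (back-to-back, no overlap); Sectional Run-through is clear from here.
Strings Warm-up starts after Percussion Rehearsal ends; Percussion Rehearsal is clear from here.
Sectional Overdub starts after Strings Warm-up ends; Strings Warm-up is clear from here.
Soloist Warm-up starts after Sectional Overdub ends; Sectional Overdub is clear from here.
Full Session starts after Soloist Warm-up ends.

Rhythm Soundcheck & Sectional Run-through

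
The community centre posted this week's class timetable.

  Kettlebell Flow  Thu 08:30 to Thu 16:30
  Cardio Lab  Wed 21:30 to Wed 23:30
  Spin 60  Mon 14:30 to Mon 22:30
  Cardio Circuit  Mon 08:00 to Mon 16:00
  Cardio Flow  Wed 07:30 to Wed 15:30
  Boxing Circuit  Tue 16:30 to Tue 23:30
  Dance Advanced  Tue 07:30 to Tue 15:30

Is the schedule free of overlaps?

Two intervals overlap when each starts before the other ends.
Sorted by start: Cardio Circuit, Spin 60, Dance Advanced, Boxing Circuit, Cardio Flow, Cardio Lab, Kettlebell Flow.
Spin 60 starts before Cardio Circuit ends → Cardio Circuit and Spin 60 overlap.
That's a conflict, so the schedule is not conflict-free.

No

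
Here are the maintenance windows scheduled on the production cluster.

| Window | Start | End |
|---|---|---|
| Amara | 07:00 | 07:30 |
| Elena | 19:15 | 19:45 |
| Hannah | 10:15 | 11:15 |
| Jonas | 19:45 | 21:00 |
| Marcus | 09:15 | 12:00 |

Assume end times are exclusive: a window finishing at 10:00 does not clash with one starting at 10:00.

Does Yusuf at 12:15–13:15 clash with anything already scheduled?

No — it doesn't clash with anything

Amara: ends 07:30 at or before Yusuf starts 12:15 → clear.
Marcus: ends 12:00 at or before Yusuf starts 12:15 → clear.
Hannah: ends 11:15 at or before Yusuf starts 12:15 → clear.
Elena: starts 19:15 at or after Yusuf ends 13:15 → clear.
Jonas: starts 19:45 at or after Yusuf ends 13:15 → clear.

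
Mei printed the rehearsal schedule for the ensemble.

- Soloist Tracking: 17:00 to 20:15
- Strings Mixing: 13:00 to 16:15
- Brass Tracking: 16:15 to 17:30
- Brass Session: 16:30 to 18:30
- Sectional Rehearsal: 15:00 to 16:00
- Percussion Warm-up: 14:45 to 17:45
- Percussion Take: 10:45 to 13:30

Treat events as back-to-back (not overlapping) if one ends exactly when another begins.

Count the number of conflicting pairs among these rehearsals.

Sorted by start: Percussion Take, Strings Mixing, Percussion Warm-up, Sectional Rehearsal, Brass Tracking, Brass Session, Soloist Tracking.
Strings Mixing starts before Percussion Take ends → Percussion Take and Strings Mixing overlap.
Percussion Warm-up starts after Percussion Take ends, so Percussion Take has no further overlaps.
Percussion Warm-up starts before Strings Mixing ends → Strings Mixing and Percussion Warm-up overlap.
Sectional Rehearsal starts before Strings Mixing ends → Strings Mixing and Sectional Rehearsal overlap.
Brass Tracking starts exactly when Strings Mixing ends (back-to-back, no overlap), so Strings Mixing has no further overlaps.
Sectional Rehearsal starts before Percussion Warm-up ends → Percussion Warm-up and Sectional Rehearsal overlap.
Brass Tracking starts before Percussion Warm-up ends → Percussion Warm-up and Brass Tracking overlap.
Brass Session starts before Percussion Warm-up ends → Percussion Warm-up and Brass Session overlap.
Soloist Tracking starts before Percussion Warm-up ends → Percussion Warm-up and Soloist Tracking overlap.
Brass Tracking starts after Sectional Rehearsal ends, so Sectional Rehearsal has no further overlaps.
Brass Session starts before Brass Tracking ends → Brass Tracking and Brass Session overlap.
Soloist Tracking starts before Brass Tracking ends → Brass Tracking and Soloist Tracking overlap.
Soloist Tracking starts before Brass Session ends → Brass Session and Soloist Tracking overlap.
Overlapping pairs: Brass Session & Brass Tracking, Brass Session & Percussion Warm-up, Brass Session & Soloist Tracking, Brass Tracking & Percussion Warm-up, Brass Tracking & Soloist Tracking, Percussion Take & Strings Mixing, Percussion Warm-up & Sectional Rehearsal, Percussion Warm-up & Soloist Tracking, Percussion Warm-up & Strings Mixing, Sectional Rehearsal & Strings Mixing — 10 in total.

10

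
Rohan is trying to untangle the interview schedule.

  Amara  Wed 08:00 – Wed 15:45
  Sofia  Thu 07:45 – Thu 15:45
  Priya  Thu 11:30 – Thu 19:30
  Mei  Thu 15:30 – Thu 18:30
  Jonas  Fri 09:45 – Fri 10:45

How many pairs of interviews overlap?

3

Check each pair: they overlap iff neither finishes before the other starts.
Sorted by start: Amara, Sofia, Priya, Mei, Jonas.
Sofia starts after Amara ends — done with Amara.
Priya starts before Sofia ends → Sofia and Priya overlap.
Mei starts before Sofia ends → Sofia and Mei overlap.
Jonas starts after Sofia ends.
Mei starts before Priya ends → Priya and Mei overlap.
Jonas starts after Priya ends.
Jonas starts after Mei ends.
Overlapping pairs: Mei & Priya, Mei & Sofia, Priya & Sofia — 3 in total.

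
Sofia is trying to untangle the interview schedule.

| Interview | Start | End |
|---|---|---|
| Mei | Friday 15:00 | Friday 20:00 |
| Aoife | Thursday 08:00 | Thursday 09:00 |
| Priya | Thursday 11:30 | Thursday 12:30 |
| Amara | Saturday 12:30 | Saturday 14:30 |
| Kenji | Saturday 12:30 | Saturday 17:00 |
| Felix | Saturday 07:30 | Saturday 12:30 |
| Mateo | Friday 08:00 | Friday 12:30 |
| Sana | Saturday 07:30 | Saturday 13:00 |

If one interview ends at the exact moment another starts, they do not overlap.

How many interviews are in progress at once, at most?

3

Sweep the timeline, counting +1 at each start and −1 at each end (ends before starts at a tie):
Thursday 08:00 start Aoife → 1
Thursday 09:00 end Aoife → 0
Thursday 11:30 start Priya → 1
Thursday 12:30 end Priya → 0
Friday 08:00 start Mateo → 1
Friday 12:30 end Mateo → 0
Friday 15:00 start Mei → 1
Friday 20:00 end Mei → 0
Saturday 07:30 start Felix → 1
Saturday 07:30 start Sana → 2
Saturday 12:30 end Felix → 1
Saturday 12:30 start Amara → 2
Saturday 12:30 start Kenji → 3
Saturday 13:00 end Sana → 2
Saturday 14:30 end Amara → 1
Saturday 17:00 end Kenji → 0
Peak is 3, at Saturday 12:30 (Amara, Kenji, Sana).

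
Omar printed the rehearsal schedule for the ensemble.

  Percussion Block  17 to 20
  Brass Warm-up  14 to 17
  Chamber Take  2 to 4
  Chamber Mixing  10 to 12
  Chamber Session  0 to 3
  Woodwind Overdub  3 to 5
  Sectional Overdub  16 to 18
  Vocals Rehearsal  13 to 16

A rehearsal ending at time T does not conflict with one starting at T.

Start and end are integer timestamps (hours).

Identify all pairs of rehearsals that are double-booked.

Check each pair: they overlap iff neither finishes before the other starts.
Sorted by start: Chamber Session, Chamber Take, Woodwind Overdub, Chamber Mixing, Vocals Rehearsal, Brass Warm-up, Sectional Overdub, Percussion Block.
Chamber Take starts before Chamber Session ends → Chamber Session and Chamber Take overlap.
Woodwind Overdub starts exactly when Chamber Session ends (back-to-back, no overlap), so nothing later overlaps Chamber Session either.
Woodwind Overdub starts before Chamber Take ends → Chamber Take and Woodwind Overdub overlap.
Chamber Mixing starts after Chamber Take ends, so nothing later overlaps Chamber Take either.
Chamber Mixing starts after Woodwind Overdub ends, so nothing later overlaps Woodwind Overdub either.
Vocals Rehearsal starts after Chamber Mixing ends, so nothing later overlaps Chamber Mixing either.
Brass Warm-up starts before Vocals Rehearsal ends → Vocals Rehearsal and Brass Warm-up overlap.
Sectional Overdub starts exactly when Vocals Rehearsal ends (back-to-back, no overlap), so nothing later overlaps Vocals Rehearsal either.
Sectional Overdub starts before Brass Warm-up ends → Brass Warm-up and Sectional Overdub overlap.
Percussion Block starts exactly when Brass Warm-up ends (back-to-back, no overlap).
Percussion Block starts before Sectional Overdub ends → Sectional Overdub and Percussion Block overlap.

Brass Warm-up & Sectional Overdub, Brass Warm-up & Vocals Rehearsal, Chamber Session & Chamber Take, Chamber Take & Woodwind Overdub, Percussion Block & Sectional Overdub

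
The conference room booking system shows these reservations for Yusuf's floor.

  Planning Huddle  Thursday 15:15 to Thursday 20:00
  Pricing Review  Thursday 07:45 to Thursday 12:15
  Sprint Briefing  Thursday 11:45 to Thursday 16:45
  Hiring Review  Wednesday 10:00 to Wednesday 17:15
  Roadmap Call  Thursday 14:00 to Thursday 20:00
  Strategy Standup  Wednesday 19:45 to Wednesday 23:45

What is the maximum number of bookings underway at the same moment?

3

Sweep the timeline, counting +1 at each start and −1 at each end (ends before starts at a tie):
Wednesday 10:00 start Hiring Review → 1
Wednesday 17:15 end Hiring Review → 0
Wednesday 19:45 start Strategy Standup → 1
Wednesday 23:45 end Strategy Standup → 0
Thursday 07:45 start Pricing Review → 1
Thursday 11:45 start Sprint Briefing → 2
Thursday 12:15 end Pricing Review → 1
Thursday 14:00 start Roadmap Call → 2
Thursday 15:15 start Planning Huddle → 3
Thursday 16:45 end Sprint Briefing → 2
Thursday 20:00 end Planning Huddle → 1
Thursday 20:00 end Roadmap Call → 0
Peak is 3, at Thursday 15:15 (Planning Huddle, Roadmap Call, Sprint Briefing).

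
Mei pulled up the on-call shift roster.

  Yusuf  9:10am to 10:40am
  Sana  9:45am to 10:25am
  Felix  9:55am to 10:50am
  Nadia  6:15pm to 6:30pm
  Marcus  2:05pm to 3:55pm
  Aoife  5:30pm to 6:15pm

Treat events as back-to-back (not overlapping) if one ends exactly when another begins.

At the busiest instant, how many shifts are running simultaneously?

Sort all start/end points and keep a running count:
9:10am start Yusuf → 1
9:45am start Sana → 2
9:55am start Felix → 3
10:25am end Sana → 2
10:40am end Yusuf → 1
10:50am end Felix → 0
2:05pm start Marcus → 1
3:55pm end Marcus → 0
5:30pm start Aoife → 1
6:15pm end Aoife → 0
6:15pm start Nadia → 1
6:30pm end Nadia → 0
Peak is 3, at 9:55am (Felix, Sana, Yusuf).

3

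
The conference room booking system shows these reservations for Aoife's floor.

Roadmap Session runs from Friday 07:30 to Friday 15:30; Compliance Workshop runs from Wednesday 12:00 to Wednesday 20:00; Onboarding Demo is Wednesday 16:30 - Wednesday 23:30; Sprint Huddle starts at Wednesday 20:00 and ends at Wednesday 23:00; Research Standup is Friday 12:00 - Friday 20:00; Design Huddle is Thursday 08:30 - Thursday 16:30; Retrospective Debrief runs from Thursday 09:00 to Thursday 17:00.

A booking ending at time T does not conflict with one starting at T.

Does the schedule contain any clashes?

Sorted by start: Compliance Workshop, Onboarding Demo, Sprint Huddle, Design Huddle, Retrospective Debrief, Roadmap Session, Research Standup.
Onboarding Demo starts before Compliance Workshop ends → Compliance Workshop and Onboarding Demo overlap.
That's a conflict, so the schedule is not conflict-free.

Yes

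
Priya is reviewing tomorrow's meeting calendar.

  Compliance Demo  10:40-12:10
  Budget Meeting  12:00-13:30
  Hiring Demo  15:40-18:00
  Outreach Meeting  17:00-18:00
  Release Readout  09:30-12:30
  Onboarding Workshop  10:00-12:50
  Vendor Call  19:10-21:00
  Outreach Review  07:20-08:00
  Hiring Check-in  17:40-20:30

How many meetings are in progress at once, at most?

Walk through starts and ends in time order (an end at T is processed before a start at T):
07:20 start Outreach Review → 1
08:00 end Outreach Review → 0
09:30 start Release Readout → 1
10:00 start Onboarding Workshop → 2
10:40 start Compliance Demo → 3
12:00 start Budget Meeting → 4
12:10 end Compliance Demo → 3
12:30 end Release Readout → 2
12:50 end Onboarding Workshop → 1
13:30 end Budget Meeting → 0
15:40 start Hiring Demo → 1
17:00 start Outreach Meeting → 2
17:40 start Hiring Check-in → 3
18:00 end Hiring Demo → 2
18:00 end Outreach Meeting → 1
19:10 start Vendor Call → 2
20:30 end Hiring Check-in → 1
21:00 end Vendor Call → 0
Peak is 4, at 12:00 (Budget Meeting, Compliance Demo, Onboarding Workshop, Release Readout).

4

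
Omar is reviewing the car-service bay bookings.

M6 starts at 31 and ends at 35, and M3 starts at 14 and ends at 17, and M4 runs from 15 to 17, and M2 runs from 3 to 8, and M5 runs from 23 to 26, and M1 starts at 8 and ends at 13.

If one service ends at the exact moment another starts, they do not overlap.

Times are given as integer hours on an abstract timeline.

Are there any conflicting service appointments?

Sorted by start: M2, M1, M3, M4, M5, M6.
M1 starts exactly when M2 ends (back-to-back, no overlap); M2 is clear from here.
M3 starts after M1 ends; M1 is clear from here.
M4 starts before M3 ends → M3 and M4 overlap.
That's a conflict, so the schedule is not conflict-free.

Yes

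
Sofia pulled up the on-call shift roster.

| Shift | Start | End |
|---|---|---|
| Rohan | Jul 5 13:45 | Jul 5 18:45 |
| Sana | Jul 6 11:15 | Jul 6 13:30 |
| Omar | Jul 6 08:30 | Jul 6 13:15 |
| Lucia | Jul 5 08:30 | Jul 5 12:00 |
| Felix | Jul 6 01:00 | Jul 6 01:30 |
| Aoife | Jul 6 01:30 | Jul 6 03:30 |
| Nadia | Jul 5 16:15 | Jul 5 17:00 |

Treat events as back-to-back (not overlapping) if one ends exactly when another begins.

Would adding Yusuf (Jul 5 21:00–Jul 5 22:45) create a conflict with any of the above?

No — it doesn't clash with anything

Lucia: ends Jul 5 12:00 at or before Yusuf starts Jul 5 21:00 → clear.
Rohan: ends Jul 5 18:45 at or before Yusuf starts Jul 5 21:00 → clear.
Nadia: ends Jul 5 17:00 at or before Yusuf starts Jul 5 21:00 → clear.
Felix: starts Jul 6 01:00 at or after Yusuf ends Jul 5 22:45 → clear.
Aoife: starts Jul 6 01:30 at or after Yusuf ends Jul 5 22:45 → clear.
Omar: starts Jul 6 08:30 at or after Yusuf ends Jul 5 22:45 → clear.
Sana: starts Jul 6 11:15 at or after Yusuf ends Jul 5 22:45 → clear.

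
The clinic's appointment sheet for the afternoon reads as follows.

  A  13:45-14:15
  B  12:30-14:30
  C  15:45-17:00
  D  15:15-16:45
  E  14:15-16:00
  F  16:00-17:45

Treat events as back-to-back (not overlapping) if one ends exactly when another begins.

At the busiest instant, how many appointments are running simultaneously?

Sort all start/end points and keep a running count:
12:30 start B → 1
13:45 start A → 2
14:15 end A → 1
14:15 start E → 2
14:30 end B → 1
15:15 start D → 2
15:45 start C → 3
16:00 end E → 2
16:00 start F → 3
16:45 end D → 2
17:00 end C → 1
17:45 end F → 0
Peak is 3, at 15:45 (C, D, E).

3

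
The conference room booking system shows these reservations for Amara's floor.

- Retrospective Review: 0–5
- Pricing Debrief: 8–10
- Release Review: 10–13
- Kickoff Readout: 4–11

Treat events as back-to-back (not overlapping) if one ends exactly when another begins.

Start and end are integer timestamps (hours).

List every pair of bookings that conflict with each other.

Kickoff Readout & Pricing Debrief, Kickoff Readout & Release Review, Kickoff Readout & Retrospective Review

Sorted by start: Retrospective Review, Kickoff Readout, Pricing Debrief, Release Review.
Kickoff Readout starts before Retrospective Review ends → Retrospective Review and Kickoff Readout overlap.
Pricing Debrief starts after Retrospective Review ends, so Retrospective Review has no further overlaps.
Pricing Debrief starts before Kickoff Readout ends → Kickoff Readout and Pricing Debrief overlap.
Release Review starts before Kickoff Readout ends → Kickoff Readout and Release Review overlap.
Release Review starts exactly when Pricing Debrief ends (back-to-back, no overlap).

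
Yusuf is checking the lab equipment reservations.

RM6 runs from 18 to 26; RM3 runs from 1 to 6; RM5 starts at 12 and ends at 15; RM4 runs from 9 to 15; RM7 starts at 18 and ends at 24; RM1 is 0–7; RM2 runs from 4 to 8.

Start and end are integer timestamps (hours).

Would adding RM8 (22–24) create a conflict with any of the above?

RM1: ends 7 at or before RM8 starts 22 → clear.
RM3: ends 6 at or before RM8 starts 22 → clear.
RM2: ends 8 at or before RM8 starts 22 → clear.
RM4: ends 15 at or before RM8 starts 22 → clear.
RM5: ends 15 at or before RM8 starts 22 → clear.
RM6: starts 18 before RM8 ends 24, and ends 26 after RM8 starts 22 → overlap.
RM7: starts 18 before RM8 ends 24, and ends 24 after RM8 starts 22 → overlap.
RM8 overlaps RM6, RM7.

Yes — it overlaps RM6, RM7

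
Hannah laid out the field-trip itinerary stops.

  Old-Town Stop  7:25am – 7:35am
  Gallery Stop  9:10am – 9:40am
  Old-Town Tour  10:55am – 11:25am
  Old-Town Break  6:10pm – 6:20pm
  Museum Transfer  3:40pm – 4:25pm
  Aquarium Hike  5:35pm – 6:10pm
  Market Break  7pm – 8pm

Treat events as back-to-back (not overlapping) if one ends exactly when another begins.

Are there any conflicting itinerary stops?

Sorted by start: Old-Town Stop, Gallery Stop, Old-Town Tour, Museum Transfer, Aquarium Hike, Old-Town Break, Market Break.
Gallery Stop starts after Old-Town Stop ends; Old-Town Stop is clear from here.
Old-Town Tour starts after Gallery Stop ends; Gallery Stop is clear from here.
Museum Transfer starts after Old-Town Tour ends; Old-Town Tour is clear from here.
Aquarium Hike starts after Museum Transfer ends; Museum Transfer is clear from here.
Old-Town Break starts exactly when Aquarium Hike ends (back-to-back, no overlap); Aquarium Hike is clear from here.
Market Break starts after Old-Town Break ends.
Every pair is clear; the schedule has no overlaps.

No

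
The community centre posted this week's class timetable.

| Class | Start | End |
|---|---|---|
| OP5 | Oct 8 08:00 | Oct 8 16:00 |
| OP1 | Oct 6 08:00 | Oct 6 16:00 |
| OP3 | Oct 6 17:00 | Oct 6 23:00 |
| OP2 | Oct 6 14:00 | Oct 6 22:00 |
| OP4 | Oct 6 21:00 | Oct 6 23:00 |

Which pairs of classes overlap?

OP1 & OP2, OP2 & OP3, OP2 & OP4, OP3 & OP4

Two intervals overlap when each starts before the other ends.
Sorted by start: OP1, OP2, OP3, OP4, OP5.
OP2 starts before OP1 ends → OP1 and OP2 overlap.
OP3 starts after OP1 ends; OP1 is clear from here.
OP3 starts before OP2 ends → OP2 and OP3 overlap.
OP4 starts before OP2 ends → OP2 and OP4 overlap.
OP5 starts after OP2 ends.
OP4 starts before OP3 ends → OP3 and OP4 overlap.
OP5 starts after OP3 ends.
OP5 starts after OP4 ends.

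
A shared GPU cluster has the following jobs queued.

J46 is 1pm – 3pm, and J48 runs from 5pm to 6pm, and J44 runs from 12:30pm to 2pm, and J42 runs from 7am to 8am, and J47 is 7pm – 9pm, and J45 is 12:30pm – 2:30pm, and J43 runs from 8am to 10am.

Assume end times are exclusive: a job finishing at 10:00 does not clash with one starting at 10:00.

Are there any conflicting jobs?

Yes

Sorted by start: J42, J43, J44, J45, J46, J48, J47.
J43 starts exactly when J42 ends (back-to-back, no overlap), so J42 has no further overlaps.
J44 starts after J43 ends, so J43 has no further overlaps.
J45 starts before J44 ends → J44 and J45 overlap.
That's a conflict, so the schedule is not conflict-free.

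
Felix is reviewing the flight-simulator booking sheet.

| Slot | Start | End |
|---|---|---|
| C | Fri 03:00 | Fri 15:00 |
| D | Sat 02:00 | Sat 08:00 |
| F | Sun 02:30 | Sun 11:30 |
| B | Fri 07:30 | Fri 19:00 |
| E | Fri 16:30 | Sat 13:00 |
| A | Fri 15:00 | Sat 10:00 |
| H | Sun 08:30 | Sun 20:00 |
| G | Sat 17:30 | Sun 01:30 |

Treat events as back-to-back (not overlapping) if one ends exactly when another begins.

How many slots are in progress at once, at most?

3

Walk through starts and ends in time order (an end at T is processed before a start at T):
Fri 03:00 start C → 1
Fri 07:30 start B → 2
Fri 15:00 end C → 1
Fri 15:00 start A → 2
Fri 16:30 start E → 3
Fri 19:00 end B → 2
Sat 02:00 start D → 3
Sat 08:00 end D → 2
Sat 10:00 end A → 1
Sat 13:00 end E → 0
Sat 17:30 start G → 1
Sun 01:30 end G → 0
Sun 02:30 start F → 1
Sun 08:30 start H → 2
Sun 11:30 end F → 1
Sun 20:00 end H → 0
Peak is 3, at Fri 16:30 (A, B, E).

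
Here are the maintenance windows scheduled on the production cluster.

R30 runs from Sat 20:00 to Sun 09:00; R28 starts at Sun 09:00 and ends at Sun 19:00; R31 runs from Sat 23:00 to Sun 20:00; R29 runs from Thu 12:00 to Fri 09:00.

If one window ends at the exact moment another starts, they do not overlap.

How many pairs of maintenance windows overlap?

Sorted by start: R29, R30, R31, R28.
R30 starts after R29 ends, so R29 has no further overlaps.
R31 starts before R30 ends → R30 and R31 overlap.
R28 starts exactly when R30 ends (back-to-back, no overlap).
R28 starts before R31 ends → R31 and R28 overlap.
Overlapping pairs: R28 & R31, R30 & R31 — 2 in total.

2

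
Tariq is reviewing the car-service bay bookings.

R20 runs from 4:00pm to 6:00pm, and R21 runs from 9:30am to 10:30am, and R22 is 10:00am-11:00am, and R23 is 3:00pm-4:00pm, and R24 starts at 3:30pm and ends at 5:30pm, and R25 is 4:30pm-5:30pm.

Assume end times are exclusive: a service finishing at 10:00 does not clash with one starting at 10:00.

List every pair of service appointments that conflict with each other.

R20 & R24, R20 & R25, R21 & R22, R23 & R24, R24 & R25

Two intervals overlap when each starts before the other ends.
Sorted by start: R21, R22, R23, R24, R20, R25.
R22 starts before R21 ends → R21 and R22 overlap.
R23 starts after R21 ends; R21 is clear from here.
R23 starts after R22 ends; R22 is clear from here.
R24 starts before R23 ends → R23 and R24 overlap.
R20 starts exactly when R23 ends (back-to-back, no overlap); R23 is clear from here.
R20 starts before R24 ends → R24 and R20 overlap.
R25 starts before R24 ends → R24 and R25 overlap.
R25 starts before R20 ends → R20 and R25 overlap.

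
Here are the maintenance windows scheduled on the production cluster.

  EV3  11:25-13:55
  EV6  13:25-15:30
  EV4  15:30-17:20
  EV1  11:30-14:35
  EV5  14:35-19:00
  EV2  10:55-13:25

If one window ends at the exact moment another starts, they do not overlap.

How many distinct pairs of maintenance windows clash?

7

Check each pair: they overlap iff neither finishes before the other starts.
Sorted by start: EV2, EV3, EV1, EV6, EV5, EV4.
EV3 starts before EV2 ends → EV2 and EV3 overlap.
EV1 starts before EV2 ends → EV2 and EV1 overlap.
EV6 starts exactly when EV2 ends (back-to-back, no overlap), so nothing later overlaps EV2 either.
EV1 starts before EV3 ends → EV3 and EV1 overlap.
EV6 starts before EV3 ends → EV3 and EV6 overlap.
EV5 starts after EV3 ends, so nothing later overlaps EV3 either.
EV6 starts before EV1 ends → EV1 and EV6 overlap.
EV5 starts exactly when EV1 ends (back-to-back, no overlap), so nothing later overlaps EV1 either.
EV5 starts before EV6 ends → EV6 and EV5 overlap.
EV4 starts exactly when EV6 ends (back-to-back, no overlap).
EV4 starts before EV5 ends → EV5 and EV4 overlap.
Overlapping pairs: EV1 & EV2, EV1 & EV3, EV1 & EV6, EV2 & EV3, EV3 & EV6, EV4 & EV5, EV5 & EV6 — 7 in total.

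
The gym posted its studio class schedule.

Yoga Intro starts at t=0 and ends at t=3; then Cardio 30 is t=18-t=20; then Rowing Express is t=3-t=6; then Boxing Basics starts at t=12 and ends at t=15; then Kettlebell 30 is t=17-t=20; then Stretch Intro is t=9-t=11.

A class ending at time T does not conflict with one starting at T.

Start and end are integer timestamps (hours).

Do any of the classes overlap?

Two intervals overlap when each starts before the other ends.
Sorted by start: Yoga Intro, Rowing Express, Stretch Intro, Boxing Basics, Kettlebell 30, Cardio 30.
Rowing Express starts exactly when Yoga Intro ends (back-to-back, no overlap) — done with Yoga Intro.
Stretch Intro starts after Rowing Express ends — done with Rowing Express.
Boxing Basics starts after Stretch Intro ends — done with Stretch Intro.
Kettlebell 30 starts after Boxing Basics ends — done with Boxing Basics.
Cardio 30 starts before Kettlebell 30 ends → Kettlebell 30 and Cardio 30 overlap.
That's a conflict, so the schedule is not conflict-free.

Yes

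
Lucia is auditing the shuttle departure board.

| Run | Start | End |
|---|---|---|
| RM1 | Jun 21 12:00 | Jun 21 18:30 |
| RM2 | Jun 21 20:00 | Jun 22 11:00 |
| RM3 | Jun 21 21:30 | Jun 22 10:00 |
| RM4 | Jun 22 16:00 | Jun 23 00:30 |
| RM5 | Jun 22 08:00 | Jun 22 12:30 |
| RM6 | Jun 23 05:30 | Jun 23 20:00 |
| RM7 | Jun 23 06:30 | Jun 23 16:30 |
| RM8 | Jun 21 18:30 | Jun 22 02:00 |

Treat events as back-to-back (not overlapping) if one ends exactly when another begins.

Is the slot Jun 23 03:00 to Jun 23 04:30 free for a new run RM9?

Yes — the slot is free

RM1: ends Jun 21 18:30 at or before RM9 starts Jun 23 03:00 → clear.
RM8: ends Jun 22 02:00 at or before RM9 starts Jun 23 03:00 → clear.
RM2: ends Jun 22 11:00 at or before RM9 starts Jun 23 03:00 → clear.
RM3: ends Jun 22 10:00 at or before RM9 starts Jun 23 03:00 → clear.
RM5: ends Jun 22 12:30 at or before RM9 starts Jun 23 03:00 → clear.
RM4: ends Jun 23 00:30 at or before RM9 starts Jun 23 03:00 → clear.
RM6: starts Jun 23 05:30 at or after RM9 ends Jun 23 04:30 → clear.
RM7: starts Jun 23 06:30 at or after RM9 ends Jun 23 04:30 → clear.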